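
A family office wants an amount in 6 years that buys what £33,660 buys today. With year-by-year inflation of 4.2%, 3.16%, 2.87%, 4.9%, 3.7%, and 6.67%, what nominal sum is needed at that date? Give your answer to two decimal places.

£43,189.53

Cumulative price-level factor: 1.042 × 1.0316 × 1.0287 × 1.049 × 1.037 × 1.0667 ≈ 1.2831113066.
The nominal amount required is £33,660 scaled up by that factor.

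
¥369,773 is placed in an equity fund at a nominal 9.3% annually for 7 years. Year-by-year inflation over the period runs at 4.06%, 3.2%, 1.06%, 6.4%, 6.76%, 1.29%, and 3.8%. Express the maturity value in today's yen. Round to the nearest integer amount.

¥531,642

Nominal value at maturity: ¥369,773 × (1 + 9.3%)^7 ≈ ¥689,091.
Price-level factor over 7 years: 1.0406 × 1.032 × 1.0106 × 1.064 × 1.0676 × 1.0129 × 1.038 ≈ 1.2961549730.
The maturity value deflated by that factor is the answer in today's purchasing power.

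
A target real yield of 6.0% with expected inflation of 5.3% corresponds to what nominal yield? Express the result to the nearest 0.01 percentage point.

By the Fisher equation, 1 + r_nom = (1 + 6.0%)(1 + 5.3%) = 1.060 × 1.053 = 1.11618.
So r_nom = 11.618%.

11.62%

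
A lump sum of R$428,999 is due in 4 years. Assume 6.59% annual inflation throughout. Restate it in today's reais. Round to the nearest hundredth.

R$332,345.98

Price-level factor over 4 years: (1 + 6.59%)^4 ≈ 1.2908204847.
Purchasing power today: R$428,999 divided by that factor.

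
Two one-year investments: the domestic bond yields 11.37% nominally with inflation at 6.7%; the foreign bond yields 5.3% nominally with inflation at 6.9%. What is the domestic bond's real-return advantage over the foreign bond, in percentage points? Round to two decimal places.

The domestic bond real return: 1.1137/1.067 − 1 = 4.377%.
The foreign bond real return: 1.053/1.069 − 1 = -1.497%.
Difference: 4.377 − (-1.497) = 5.874 pp.

5.87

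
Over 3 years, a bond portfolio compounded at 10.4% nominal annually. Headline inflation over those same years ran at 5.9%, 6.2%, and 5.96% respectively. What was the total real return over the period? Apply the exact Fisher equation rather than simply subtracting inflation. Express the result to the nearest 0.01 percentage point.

12.91%

Cumulative inflation factor: 1.059 × 1.062 × 1.0596 ≈ 1.19169.
Nominal growth factor: 1.34557. Real growth factor = 1.34557 / 1.19169 ≈ 1.12913.
Total real return ≈ 12.9132%.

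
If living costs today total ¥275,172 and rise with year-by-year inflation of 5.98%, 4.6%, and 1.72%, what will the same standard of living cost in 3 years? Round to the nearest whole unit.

Cumulative price-level factor: 1.0598 × 1.046 × 1.0172 ≈ 1.1276178738.
Multiplying ¥275,172 by the price-level factor gives the future nominal sum.

¥310,289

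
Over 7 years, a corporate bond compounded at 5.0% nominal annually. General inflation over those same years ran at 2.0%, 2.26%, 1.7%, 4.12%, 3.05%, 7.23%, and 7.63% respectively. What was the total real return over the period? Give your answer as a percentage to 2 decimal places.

7.12%

Cumulative inflation factor: 1.020 × 1.0226 × 1.017 × 1.0412 × 1.0305 × 1.0723 × 1.0763 ≈ 1.31359.
Nominal growth factor: 1.40710. Real growth factor = 1.40710 / 1.31359 ≈ 1.07119.
Total real return ≈ 7.1190%.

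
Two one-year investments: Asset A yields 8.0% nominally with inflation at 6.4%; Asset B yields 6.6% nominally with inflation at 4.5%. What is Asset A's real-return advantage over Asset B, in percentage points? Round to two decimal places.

-0.51

Asset A real return: 1.080/1.064 − 1 = 1.504%.
Asset B real return: 1.066/1.045 − 1 = 2.010%.
Difference: 1.504 − 2.010 = -0.506 pp.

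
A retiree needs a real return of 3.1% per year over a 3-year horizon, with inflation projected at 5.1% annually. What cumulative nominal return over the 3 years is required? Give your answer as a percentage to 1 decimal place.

27.2%

Required annual nominal rate: (1+3.1%)(1+5.1%) − 1 = 8.3581%.
Cumulative over 3 years: (1 + 0.083581)^3 − 1 ≈ 0.27228.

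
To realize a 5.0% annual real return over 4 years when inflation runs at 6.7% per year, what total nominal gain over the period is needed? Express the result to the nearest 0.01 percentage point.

Required annual nominal rate: (1+5.0%)(1+6.7%) − 1 = 12.035%.
Cumulative over 4 years: (1 + 0.12035)^4 − 1 ≈ 0.57549.

57.55%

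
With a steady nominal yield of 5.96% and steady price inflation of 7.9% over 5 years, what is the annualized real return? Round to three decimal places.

-1.798%

With constant rates the annual real return is the same each year: (1+5.96%)/(1+7.9%) − 1 = -0.01798.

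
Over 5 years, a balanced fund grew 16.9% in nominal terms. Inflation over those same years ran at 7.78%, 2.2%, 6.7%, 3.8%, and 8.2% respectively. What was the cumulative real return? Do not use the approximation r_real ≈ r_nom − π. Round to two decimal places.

Cumulative inflation factor: 1.0778 × 1.022 × 1.067 × 1.038 × 1.082 ≈ 1.32001.
Nominal growth factor: 1.16900. Real growth factor = 1.16900 / 1.32001 ≈ 0.88560.
Total real return ≈ -11.4402%.

-11.44%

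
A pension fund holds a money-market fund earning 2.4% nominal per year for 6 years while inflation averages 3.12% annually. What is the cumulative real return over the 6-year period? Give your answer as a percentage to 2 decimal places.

-4.12%

The annual real rate is (1+2.4%)/(1+3.12%) − 1 = -0.6982%.
Compounded over 6 years: (1 + -0.006982)^6 − 1 ≈ -0.04117.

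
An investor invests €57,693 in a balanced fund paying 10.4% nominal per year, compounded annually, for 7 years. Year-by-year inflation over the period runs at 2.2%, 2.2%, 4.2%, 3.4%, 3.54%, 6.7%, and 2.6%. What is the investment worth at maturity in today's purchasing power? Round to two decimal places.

€90,405.87

Nominal value at maturity: €57,693 × (1 + 10.4%)^7 ≈ €115,320.53.
Price-level factor over 7 years: 1.022 × 1.022 × 1.042 × 1.034 × 1.0354 × 1.067 × 1.026 ≈ 1.2755867228.
Dividing the nominal maturity value by the price-level factor gives the value in today's money.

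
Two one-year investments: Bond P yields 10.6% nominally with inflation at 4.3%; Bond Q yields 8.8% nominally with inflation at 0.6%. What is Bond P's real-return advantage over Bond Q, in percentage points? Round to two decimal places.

Bond P real return: 1.106/1.043 − 1 = 6.040%.
Bond Q real return: 1.088/1.006 − 1 = 8.151%.
Difference: 6.040 − 8.151 = -2.111 pp.

-2.11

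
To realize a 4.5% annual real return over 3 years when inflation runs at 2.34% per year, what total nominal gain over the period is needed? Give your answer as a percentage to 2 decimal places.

22.32%

Required annual nominal rate: (1+4.5%)(1+2.34%) − 1 = 6.9453%.
Cumulative over 3 years: (1 + 0.069453)^3 − 1 ≈ 0.22317.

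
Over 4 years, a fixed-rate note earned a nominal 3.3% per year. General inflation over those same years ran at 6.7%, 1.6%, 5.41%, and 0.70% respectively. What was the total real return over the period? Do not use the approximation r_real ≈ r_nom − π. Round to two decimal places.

Cumulative inflation factor: 1.067 × 1.016 × 1.0541 × 1.0070 ≈ 1.15072.
Nominal growth factor: 1.13868. Real growth factor = 1.13868 / 1.15072 ≈ 0.98954.
Total real return ≈ -1.0463%.

-1.05%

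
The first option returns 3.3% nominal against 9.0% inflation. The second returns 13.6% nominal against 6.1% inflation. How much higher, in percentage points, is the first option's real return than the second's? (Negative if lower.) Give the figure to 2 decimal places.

-12.30

The first option real return: 1.033/1.090 − 1 = -5.229%.
The second real return: 1.136/1.061 − 1 = 7.069%.
Difference: -5.229 − 7.069 = -12.298 pp.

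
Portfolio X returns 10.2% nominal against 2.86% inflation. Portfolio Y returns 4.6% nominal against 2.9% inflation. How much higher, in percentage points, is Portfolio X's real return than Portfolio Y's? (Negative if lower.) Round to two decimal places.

5.48

Portfolio X real return: 1.102/1.0286 − 1 = 7.136%.
Portfolio Y real return: 1.046/1.029 − 1 = 1.652%.
Difference: 7.136 − 1.652 = 5.484 pp.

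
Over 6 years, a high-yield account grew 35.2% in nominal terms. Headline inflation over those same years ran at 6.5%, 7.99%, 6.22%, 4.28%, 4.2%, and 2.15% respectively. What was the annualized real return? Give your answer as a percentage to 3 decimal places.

-0.049%

Cumulative inflation factor: 1.065 × 1.0799 × 1.0622 × 1.0428 × 1.042 × 1.0215 ≈ 1.35596.
Nominal growth factor: 1.35200. Real growth factor = 1.35200 / 1.35596 ≈ 0.99708.
Annualized: 0.99708^(1/6) − 1 ≈ -0.00049.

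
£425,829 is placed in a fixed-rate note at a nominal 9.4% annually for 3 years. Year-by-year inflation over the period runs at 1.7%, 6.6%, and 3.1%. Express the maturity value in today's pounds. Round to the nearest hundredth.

£498,827.49

Nominal value at maturity: £425,829 × (1 + 9.4%)^3 ≈ £557,554.34.
Price-level factor over 3 years: 1.017 × 1.066 × 1.031 = 1.117729782.
The maturity value deflated by that factor is the answer in today's purchasing power.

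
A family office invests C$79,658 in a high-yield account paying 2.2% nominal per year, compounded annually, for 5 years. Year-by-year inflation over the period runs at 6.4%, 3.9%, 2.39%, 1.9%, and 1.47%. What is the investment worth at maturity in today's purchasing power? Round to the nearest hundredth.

C$75,885.24

Nominal value at maturity: C$79,658 × (1 + 2.2%)^5 ≈ C$88,814.50.
Price-level factor over 5 years: 1.064 × 1.039 × 1.0239 × 1.019 × 1.0147 ≈ 1.1703791138.
Dividing the nominal maturity value by the price-level factor gives the value in today's money.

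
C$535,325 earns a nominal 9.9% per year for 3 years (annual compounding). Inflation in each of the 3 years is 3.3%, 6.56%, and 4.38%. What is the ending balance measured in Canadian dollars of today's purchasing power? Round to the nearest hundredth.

C$618,441.72

Nominal value at maturity: C$535,325 × (1 + 9.9%)^3 ≈ C$710,576.11.
Price-level factor over 3 years: 1.033 × 1.0656 × 1.0438 ≈ 1.1489782982.
The maturity value deflated by that factor is the answer in today's purchasing power.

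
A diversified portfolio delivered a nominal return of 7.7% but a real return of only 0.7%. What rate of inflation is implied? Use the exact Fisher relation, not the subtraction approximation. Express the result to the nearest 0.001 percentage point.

6.951%

From (1+r_nom) = (1+r_real)(1+π), we get 1+π = (1 + 7.7%)/(1 + 0.7%) = 1.077/1.007 ≈ 1.06951.
So π ≈ 6.9513%.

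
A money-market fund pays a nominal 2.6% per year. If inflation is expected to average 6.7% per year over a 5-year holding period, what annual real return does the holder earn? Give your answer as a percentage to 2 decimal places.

With constant rates the annual real return is the same each year: (1+2.6%)/(1+6.7%) − 1 = -0.03843.

-3.84%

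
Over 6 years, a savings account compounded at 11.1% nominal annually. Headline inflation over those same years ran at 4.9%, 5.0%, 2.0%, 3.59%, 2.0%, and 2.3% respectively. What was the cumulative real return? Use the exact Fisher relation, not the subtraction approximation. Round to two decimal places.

54.86%

Cumulative inflation factor: 1.049 × 1.050 × 1.020 × 1.0359 × 1.020 × 1.023 ≈ 1.21439.
Nominal growth factor: 1.88055. Real growth factor = 1.88055 / 1.21439 ≈ 1.54855.
Total real return ≈ 54.8552%.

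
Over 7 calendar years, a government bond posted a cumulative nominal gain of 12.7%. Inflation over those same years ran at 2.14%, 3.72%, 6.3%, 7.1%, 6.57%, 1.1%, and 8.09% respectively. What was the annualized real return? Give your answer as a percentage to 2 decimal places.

-3.10%

Cumulative inflation factor: 1.0214 × 1.0372 × 1.063 × 1.071 × 1.0657 × 1.011 × 1.0809 ≈ 1.40460.
Nominal growth factor: 1.12700. Real growth factor = 1.12700 / 1.40460 ≈ 0.80236.
Annualized: 0.80236^(1/7) − 1 ≈ -0.03097.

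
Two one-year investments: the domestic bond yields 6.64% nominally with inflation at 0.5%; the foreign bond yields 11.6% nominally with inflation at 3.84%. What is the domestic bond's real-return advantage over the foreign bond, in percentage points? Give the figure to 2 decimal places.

-1.36

The domestic bond real return: 1.0664/1.005 − 1 = 6.109%.
The foreign bond real return: 1.116/1.0384 − 1 = 7.473%.
Difference: 6.109 − 7.473 = -1.364 pp.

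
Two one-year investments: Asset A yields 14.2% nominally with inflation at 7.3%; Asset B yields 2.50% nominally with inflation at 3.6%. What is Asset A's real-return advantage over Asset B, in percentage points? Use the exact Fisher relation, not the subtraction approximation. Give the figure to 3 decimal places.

Asset A real return: 1.142/1.073 − 1 = 6.4306%.
Asset B real return: 1.0250/1.036 − 1 = -1.0618%.
Difference: 6.4306 − (-1.0618) = 7.4924 pp.

7.492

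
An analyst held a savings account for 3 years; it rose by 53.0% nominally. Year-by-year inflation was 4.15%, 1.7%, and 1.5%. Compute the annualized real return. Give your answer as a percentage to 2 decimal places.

Cumulative inflation factor: 1.0415 × 1.017 × 1.015 ≈ 1.07509.
Nominal growth factor: 1.53000. Real growth factor = 1.53000 / 1.07509 ≈ 1.42313.
Annualized: 1.42313^(1/3) − 1 ≈ 0.12482.

12.48%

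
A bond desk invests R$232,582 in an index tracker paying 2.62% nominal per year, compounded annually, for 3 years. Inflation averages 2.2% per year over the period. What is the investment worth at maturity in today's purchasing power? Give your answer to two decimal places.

Nominal value at maturity: R$232,582 × (1 + 2.62%)^3 ≈ R$251,346.09.
Price-level factor over 3 years: (1 + 2.2%)^3 = 1.067462648.
The maturity value deflated by that factor is the answer in today's purchasing power.

R$235,461.25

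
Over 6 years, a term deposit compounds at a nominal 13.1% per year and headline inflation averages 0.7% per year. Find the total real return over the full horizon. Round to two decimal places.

The annual real rate is (1+13.1%)/(1+0.7%) − 1 = 12.3138%.
Compounded over 6 years: (1 + 0.123138)^6 − 1 ≈ 1.00724.

100.72%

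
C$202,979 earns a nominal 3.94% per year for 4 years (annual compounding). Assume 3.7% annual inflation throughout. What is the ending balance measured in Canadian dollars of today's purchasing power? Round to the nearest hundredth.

C$204,864.61

Nominal value at maturity: C$202,979 × (1 + 3.94%)^4 ≈ C$236,909.22.
Price-level factor over 4 years: (1 + 3.7%)^4 ≈ 1.1564184862.
The maturity value deflated by that factor is the answer in today's purchasing power.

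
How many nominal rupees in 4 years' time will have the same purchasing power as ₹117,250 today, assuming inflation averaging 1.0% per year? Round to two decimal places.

₹122,010.82

Cumulative price-level factor: (1+1.0%)^4 = 1.04060401.
Multiplying ₹117,250 by the price-level factor gives the future nominal sum.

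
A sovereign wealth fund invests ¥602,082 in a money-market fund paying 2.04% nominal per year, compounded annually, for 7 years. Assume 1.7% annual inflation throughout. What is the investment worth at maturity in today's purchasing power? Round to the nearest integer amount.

¥616,314

Nominal value at maturity: ¥602,082 × (1 + 2.04%)^7 ≈ ¥693,504.
Price-level factor over 7 years: (1 + 1.7%)^7 ≈ 1.1252439082.
The maturity value deflated by that factor is the answer in today's purchasing power.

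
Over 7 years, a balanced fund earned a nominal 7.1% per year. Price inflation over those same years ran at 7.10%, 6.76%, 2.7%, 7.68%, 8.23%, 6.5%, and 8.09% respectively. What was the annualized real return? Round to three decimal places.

0.367%

Cumulative inflation factor: 1.0710 × 1.0676 × 1.027 × 1.0768 × 1.0823 × 1.065 × 1.0809 ≈ 1.57538.
Nominal growth factor: 1.61632. Real growth factor = 1.61632 / 1.57538 ≈ 1.02598.
Annualized: 1.02598^(1/7) − 1 ≈ 0.00367.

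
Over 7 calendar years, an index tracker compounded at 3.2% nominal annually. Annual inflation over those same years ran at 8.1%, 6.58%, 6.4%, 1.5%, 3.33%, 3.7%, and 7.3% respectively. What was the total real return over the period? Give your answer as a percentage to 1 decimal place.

Cumulative inflation factor: 1.081 × 1.0658 × 1.064 × 1.015 × 1.0333 × 1.037 × 1.073 ≈ 1.43059.
Nominal growth factor: 1.24669. Real growth factor = 1.24669 / 1.43059 ≈ 0.87145.
Total real return ≈ -12.8547%.

-12.9%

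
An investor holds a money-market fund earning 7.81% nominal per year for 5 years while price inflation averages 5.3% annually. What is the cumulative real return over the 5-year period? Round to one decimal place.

The annual real rate is (1+7.81%)/(1+5.3%) − 1 = 2.3837%.
Compounded over 5 years: (1 + 0.023837)^5 − 1 ≈ 0.12500.

12.5%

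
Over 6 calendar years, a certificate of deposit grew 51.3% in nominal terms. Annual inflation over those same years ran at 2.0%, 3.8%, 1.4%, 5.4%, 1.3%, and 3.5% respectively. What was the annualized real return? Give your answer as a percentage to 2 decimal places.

4.14%

Cumulative inflation factor: 1.020 × 1.038 × 1.014 × 1.054 × 1.013 × 1.035 ≈ 1.18639.
Nominal growth factor: 1.51300. Real growth factor = 1.51300 / 1.18639 ≈ 1.27530.
Annualized: 1.27530^(1/6) − 1 ≈ 0.04136.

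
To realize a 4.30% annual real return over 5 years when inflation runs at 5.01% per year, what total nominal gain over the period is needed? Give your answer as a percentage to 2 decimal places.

Required annual nominal rate: (1+4.30%)(1+5.01%) − 1 = 9.52543%.
Cumulative over 5 years: (1 + 0.0952543)^5 − 1 ≈ 0.57607.

57.61%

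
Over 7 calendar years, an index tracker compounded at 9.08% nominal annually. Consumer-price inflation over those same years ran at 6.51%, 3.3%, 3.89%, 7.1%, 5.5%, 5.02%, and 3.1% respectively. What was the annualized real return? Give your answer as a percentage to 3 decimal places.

Cumulative inflation factor: 1.0651 × 1.033 × 1.0389 × 1.071 × 1.055 × 1.0502 × 1.031 ≈ 1.39842.
Nominal growth factor: 1.83745. Real growth factor = 1.83745 / 1.39842 ≈ 1.31395.
Annualized: 1.31395^(1/7) − 1 ≈ 0.03978.

3.978%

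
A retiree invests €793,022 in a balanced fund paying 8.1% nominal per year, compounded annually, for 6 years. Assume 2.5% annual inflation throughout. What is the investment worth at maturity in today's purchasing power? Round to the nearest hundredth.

Nominal value at maturity: €793,022 × (1 + 8.1%)^6 ≈ €1,265,433.71.
Price-level factor over 6 years: (1 + 2.5%)^6 ≈ 1.1596934182.
The maturity value deflated by that factor is the answer in today's purchasing power.

€1,091,179.52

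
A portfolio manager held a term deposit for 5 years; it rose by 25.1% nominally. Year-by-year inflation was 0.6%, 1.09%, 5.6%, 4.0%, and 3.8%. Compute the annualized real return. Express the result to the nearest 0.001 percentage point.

Cumulative inflation factor: 1.006 × 1.0109 × 1.056 × 1.040 × 1.038 ≈ 1.15931.
Nominal growth factor: 1.25100. Real growth factor = 1.25100 / 1.15931 ≈ 1.07909.
Annualized: 1.07909^(1/5) − 1 ≈ 0.01534.

1.534%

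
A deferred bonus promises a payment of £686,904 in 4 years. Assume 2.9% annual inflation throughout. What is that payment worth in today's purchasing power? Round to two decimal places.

£612,681.19

Price-level factor over 4 years: (1 + 2.9%)^4 ≈ 1.1211442633.
Purchasing power today: £686,904 divided by that factor.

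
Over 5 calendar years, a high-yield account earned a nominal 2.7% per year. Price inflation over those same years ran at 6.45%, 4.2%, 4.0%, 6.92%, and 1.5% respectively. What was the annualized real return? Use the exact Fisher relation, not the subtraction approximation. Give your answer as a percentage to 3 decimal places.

Cumulative inflation factor: 1.0645 × 1.042 × 1.040 × 1.0692 × 1.015 ≈ 1.25191.
Nominal growth factor: 1.14249. Real growth factor = 1.14249 / 1.25191 ≈ 0.91260.
Annualized: 0.91260^(1/5) − 1 ≈ -0.01813.

-1.813%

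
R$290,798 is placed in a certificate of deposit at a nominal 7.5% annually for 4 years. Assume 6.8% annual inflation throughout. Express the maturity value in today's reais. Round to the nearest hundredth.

Nominal value at maturity: R$290,798 × (1 + 7.5%)^4 ≈ R$388,351.76.
Price-level factor over 4 years: (1 + 6.8%)^4 ≈ 1.3010231094.
The maturity value deflated by that factor is the answer in today's purchasing power.

R$298,497.20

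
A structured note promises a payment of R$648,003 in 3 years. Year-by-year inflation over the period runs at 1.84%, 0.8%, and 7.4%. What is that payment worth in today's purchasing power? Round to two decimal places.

R$587,751.59

Price-level factor over 3 years: 1.0184 × 1.008 × 1.074 = 1.1025116928.
Purchasing power today: R$648,003 divided by that factor.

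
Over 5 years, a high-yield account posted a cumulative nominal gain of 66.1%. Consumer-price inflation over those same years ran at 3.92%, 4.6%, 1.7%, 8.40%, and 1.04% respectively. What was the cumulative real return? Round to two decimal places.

Cumulative inflation factor: 1.0392 × 1.046 × 1.017 × 1.0840 × 1.0104 ≈ 1.21081.
Nominal growth factor: 1.66100. Real growth factor = 1.66100 / 1.21081 ≈ 1.37181.
Total real return ≈ 37.1814%.

37.18%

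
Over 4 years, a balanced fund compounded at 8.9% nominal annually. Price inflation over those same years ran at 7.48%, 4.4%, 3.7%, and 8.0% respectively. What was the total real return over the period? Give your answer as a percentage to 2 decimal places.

Cumulative inflation factor: 1.0748 × 1.044 × 1.037 × 1.080 ≈ 1.25670.
Nominal growth factor: 1.40641. Real growth factor = 1.40641 / 1.25670 ≈ 1.11913.
Total real return ≈ 11.9131%.

11.91%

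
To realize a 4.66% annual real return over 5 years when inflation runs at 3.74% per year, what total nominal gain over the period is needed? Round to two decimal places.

50.88%

Required annual nominal rate: (1+4.66%)(1+3.74%) − 1 = 8.574284%.
Cumulative over 5 years: (1 + 0.08574284)^5 − 1 ≈ 0.50881.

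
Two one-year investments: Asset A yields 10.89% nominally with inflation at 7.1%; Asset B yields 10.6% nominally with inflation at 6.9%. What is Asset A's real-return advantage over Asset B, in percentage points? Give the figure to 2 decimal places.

0.08

Asset A real return: 1.1089/1.071 − 1 = 3.539%.
Asset B real return: 1.106/1.069 − 1 = 3.461%.
Difference: 3.539 − 3.461 = 0.078 pp.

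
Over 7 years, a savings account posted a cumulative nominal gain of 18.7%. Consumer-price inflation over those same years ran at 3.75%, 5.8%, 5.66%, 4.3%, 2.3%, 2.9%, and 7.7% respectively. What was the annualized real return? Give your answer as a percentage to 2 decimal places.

-2.04%

Cumulative inflation factor: 1.0375 × 1.058 × 1.0566 × 1.043 × 1.023 × 1.029 × 1.077 ≈ 1.37144.
Nominal growth factor: 1.18700. Real growth factor = 1.18700 / 1.37144 ≈ 0.86552.
Annualized: 0.86552^(1/7) − 1 ≈ -0.02042.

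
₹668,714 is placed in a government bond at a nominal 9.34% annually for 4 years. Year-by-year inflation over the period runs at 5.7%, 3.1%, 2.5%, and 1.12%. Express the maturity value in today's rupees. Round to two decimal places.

₹846,178.75

Nominal value at maturity: ₹668,714 × (1 + 9.34%)^4 ≈ ₹955,777.26.
Price-level factor over 4 years: 1.057 × 1.031 × 1.025 × 1.0112 ≈ 1.1295217002.
Dividing the nominal maturity value by the price-level factor gives the value in today's money.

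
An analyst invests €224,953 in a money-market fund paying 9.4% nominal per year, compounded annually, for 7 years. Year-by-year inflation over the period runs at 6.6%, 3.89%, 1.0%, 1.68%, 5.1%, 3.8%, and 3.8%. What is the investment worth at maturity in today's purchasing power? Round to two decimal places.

Nominal value at maturity: €224,953 × (1 + 9.4%)^7 ≈ €421,903.42.
Price-level factor over 7 years: 1.066 × 1.0389 × 1.010 × 1.0168 × 1.051 × 1.038 × 1.038 ≈ 1.2879093181.
The maturity value deflated by that factor is the answer in today's purchasing power.

€327,587.83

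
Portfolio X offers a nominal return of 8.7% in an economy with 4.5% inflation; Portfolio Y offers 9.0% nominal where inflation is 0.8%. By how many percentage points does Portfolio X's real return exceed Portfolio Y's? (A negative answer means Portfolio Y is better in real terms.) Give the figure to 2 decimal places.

-4.12

Portfolio X real return: 1.087/1.045 − 1 = 4.019%.
Portfolio Y real return: 1.090/1.008 − 1 = 8.135%.
Difference: 4.019 − 8.135 = -4.116 pp.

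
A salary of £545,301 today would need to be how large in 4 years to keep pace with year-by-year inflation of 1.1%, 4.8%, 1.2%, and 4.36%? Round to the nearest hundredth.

Cumulative price-level factor: 1.011 × 1.048 × 1.012 × 1.0436 ≈ 1.1189921018.
The nominal amount required is £545,301 scaled up by that factor.

£610,187.51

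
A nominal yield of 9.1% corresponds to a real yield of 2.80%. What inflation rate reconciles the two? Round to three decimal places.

6.128%

From (1+r_nom) = (1+r_real)(1+π), we get 1+π = (1 + 9.1%)/(1 + 2.80%) = 1.091/1.0280 ≈ 1.06128.
So π ≈ 6.1284%.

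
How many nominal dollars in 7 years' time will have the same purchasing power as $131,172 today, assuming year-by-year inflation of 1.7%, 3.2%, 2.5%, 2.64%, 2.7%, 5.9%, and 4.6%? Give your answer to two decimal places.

$164,770.85

Cumulative price-level factor: 1.017 × 1.032 × 1.025 × 1.0264 × 1.027 × 1.059 × 1.046 ≈ 1.2561434763.
Multiplying $131,172 by the price-level factor gives the future nominal sum.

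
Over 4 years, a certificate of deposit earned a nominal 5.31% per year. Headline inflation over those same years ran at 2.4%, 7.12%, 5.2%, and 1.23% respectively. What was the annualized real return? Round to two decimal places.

1.30%

Cumulative inflation factor: 1.024 × 1.0712 × 1.052 × 1.0123 ≈ 1.16814.
Nominal growth factor: 1.22992. Real growth factor = 1.22992 / 1.16814 ≈ 1.05289.
Annualized: 1.05289^(1/4) − 1 ≈ 0.01297.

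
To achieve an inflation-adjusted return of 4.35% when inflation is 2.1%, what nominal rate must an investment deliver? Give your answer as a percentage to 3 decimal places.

By the Fisher equation, 1 + r_nom = (1 + 4.35%)(1 + 2.1%) = 1.0435 × 1.021 = 1.0654135.
So r_nom = 6.54135%.

6.541%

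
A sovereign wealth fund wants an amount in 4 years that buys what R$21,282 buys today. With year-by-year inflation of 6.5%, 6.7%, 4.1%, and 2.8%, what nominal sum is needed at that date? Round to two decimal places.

R$25,880.36

Cumulative price-level factor: 1.065 × 1.067 × 1.041 × 1.028 ≈ 1.2160680305.
Multiplying R$21,282 by the price-level factor gives the future nominal sum.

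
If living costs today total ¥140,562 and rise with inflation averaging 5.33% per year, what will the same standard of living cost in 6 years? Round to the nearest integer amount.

¥191,947

Cumulative price-level factor: (1+5.33%)^6 ≈ 1.3655654025.
The nominal amount required is ¥140,562 scaled up by that factor.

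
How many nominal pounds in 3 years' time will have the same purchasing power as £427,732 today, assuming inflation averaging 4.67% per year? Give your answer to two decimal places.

Cumulative price-level factor: (1+4.67%)^3 ≈ 1.1467445176.
The nominal amount required is £427,732 scaled up by that factor.

£490,499.33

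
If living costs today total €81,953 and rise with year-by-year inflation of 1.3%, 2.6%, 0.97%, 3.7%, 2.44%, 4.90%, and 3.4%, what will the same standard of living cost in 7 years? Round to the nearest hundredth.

€99,096.51

Cumulative price-level factor: 1.013 × 1.026 × 1.0097 × 1.037 × 1.0244 × 1.0490 × 1.034 ≈ 1.2091871284.
The nominal amount required is €81,953 scaled up by that factor.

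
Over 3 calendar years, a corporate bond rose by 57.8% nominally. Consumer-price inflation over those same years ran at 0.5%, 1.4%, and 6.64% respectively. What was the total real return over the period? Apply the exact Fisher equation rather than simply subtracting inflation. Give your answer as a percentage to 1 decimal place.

Cumulative inflation factor: 1.005 × 1.014 × 1.0664 ≈ 1.08674.
Nominal growth factor: 1.57800. Real growth factor = 1.57800 / 1.08674 ≈ 1.45205.
Total real return ≈ 45.2054%.

45.2%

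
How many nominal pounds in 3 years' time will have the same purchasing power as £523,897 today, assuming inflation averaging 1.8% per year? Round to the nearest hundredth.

Cumulative price-level factor: (1+1.8%)^3 = 1.054977832.
The nominal amount required is £523,897 scaled up by that factor.

£552,699.72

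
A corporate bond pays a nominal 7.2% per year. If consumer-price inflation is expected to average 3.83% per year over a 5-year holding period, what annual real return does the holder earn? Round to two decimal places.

3.25%

With constant rates the annual real return is the same each year: (1+7.2%)/(1+3.83%) − 1 = 0.03246.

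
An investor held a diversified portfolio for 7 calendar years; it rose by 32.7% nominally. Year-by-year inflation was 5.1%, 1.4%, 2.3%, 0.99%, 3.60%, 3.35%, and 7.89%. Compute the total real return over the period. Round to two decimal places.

4.33%

Cumulative inflation factor: 1.051 × 1.014 × 1.023 × 1.0099 × 1.0360 × 1.0335 × 1.0789 ≈ 1.27188.
Nominal growth factor: 1.32700. Real growth factor = 1.32700 / 1.27188 ≈ 1.04334.
Total real return ≈ 4.3337%.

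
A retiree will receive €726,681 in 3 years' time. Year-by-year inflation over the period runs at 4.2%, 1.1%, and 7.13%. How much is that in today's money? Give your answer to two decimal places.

Price-level factor over 3 years: 1.042 × 1.011 × 1.0713 = 1.1285738406.
Purchasing power today: €726,681 divided by that factor.

€643,893.18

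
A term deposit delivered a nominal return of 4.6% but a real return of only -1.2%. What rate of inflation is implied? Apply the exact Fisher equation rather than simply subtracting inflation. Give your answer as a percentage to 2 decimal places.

From (1+r_nom) = (1+r_real)(1+π), we get 1+π = (1 + 4.6%)/(1 − 1.2%) = 1.046/0.988 ≈ 1.05870.
So π ≈ 5.8704%.

5.87%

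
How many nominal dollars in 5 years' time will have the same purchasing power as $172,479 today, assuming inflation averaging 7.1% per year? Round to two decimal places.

$243,043.26

Cumulative price-level factor: (1+7.1%)^5 ≈ 1.4091179726.
Multiplying $172,479 by the price-level factor gives the future nominal sum.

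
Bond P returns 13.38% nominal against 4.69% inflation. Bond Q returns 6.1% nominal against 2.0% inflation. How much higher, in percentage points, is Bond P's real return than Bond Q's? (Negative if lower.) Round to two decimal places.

4.28

Bond P real return: 1.1338/1.0469 − 1 = 8.301%.
Bond Q real return: 1.061/1.020 − 1 = 4.020%.
Difference: 8.301 − 4.020 = 4.281 pp.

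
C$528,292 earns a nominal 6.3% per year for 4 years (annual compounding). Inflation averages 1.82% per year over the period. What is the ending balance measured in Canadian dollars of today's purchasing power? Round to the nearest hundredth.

C$627,588.13

Nominal value at maturity: C$528,292 × (1 + 6.3%)^4 ≈ C$674,539.04.
Price-level factor over 4 years: (1 + 1.82%)^4 ≈ 1.0748116640.
Dividing the nominal maturity value by the price-level factor gives the value in today's money.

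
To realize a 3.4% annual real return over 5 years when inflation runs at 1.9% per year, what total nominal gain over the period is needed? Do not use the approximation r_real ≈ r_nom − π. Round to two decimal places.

29.86%

Required annual nominal rate: (1+3.4%)(1+1.9%) − 1 = 5.3646%.
Cumulative over 5 years: (1 + 0.053646)^5 − 1 ≈ 0.29859.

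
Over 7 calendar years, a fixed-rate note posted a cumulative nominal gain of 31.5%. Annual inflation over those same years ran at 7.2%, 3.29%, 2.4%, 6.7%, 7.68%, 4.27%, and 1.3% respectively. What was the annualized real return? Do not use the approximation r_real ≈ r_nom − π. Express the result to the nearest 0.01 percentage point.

Cumulative inflation factor: 1.072 × 1.0329 × 1.024 × 1.067 × 1.0768 × 1.0427 × 1.013 ≈ 1.37601.
Nominal growth factor: 1.31500. Real growth factor = 1.31500 / 1.37601 ≈ 0.95566.
Annualized: 0.95566^(1/7) − 1 ≈ -0.00646.

-0.65%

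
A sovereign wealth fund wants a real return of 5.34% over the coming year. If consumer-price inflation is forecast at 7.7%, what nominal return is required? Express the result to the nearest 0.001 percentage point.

By the Fisher equation, 1 + r_nom = (1 + 5.34%)(1 + 7.7%) = 1.0534 × 1.077 = 1.1345118.
So r_nom = 13.45118%.

13.451%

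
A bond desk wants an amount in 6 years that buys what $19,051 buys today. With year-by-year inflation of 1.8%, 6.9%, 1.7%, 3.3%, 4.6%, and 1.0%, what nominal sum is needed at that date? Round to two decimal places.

$23,010.05

Cumulative price-level factor: 1.018 × 1.069 × 1.017 × 1.033 × 1.046 × 1.010 ≈ 1.2078133233.
The nominal amount required is $19,051 scaled up by that factor.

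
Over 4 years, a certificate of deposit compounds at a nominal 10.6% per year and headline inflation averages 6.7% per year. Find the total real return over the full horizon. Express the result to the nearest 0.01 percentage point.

15.44%

The annual real rate is (1+10.6%)/(1+6.7%) − 1 = 3.6551%.
Compounded over 4 years: (1 + 0.036551)^4 − 1 ≈ 0.15442.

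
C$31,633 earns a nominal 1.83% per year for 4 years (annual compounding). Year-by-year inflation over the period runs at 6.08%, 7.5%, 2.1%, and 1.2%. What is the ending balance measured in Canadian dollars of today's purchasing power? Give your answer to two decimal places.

C$28,866.57

Nominal value at maturity: C$31,633 × (1 + 1.83%)^4 ≈ C$34,012.88.
Price-level factor over 4 years: 1.0608 × 1.075 × 1.021 × 1.012 ≈ 1.1782792507.
Dividing the nominal maturity value by the price-level factor gives the value in today's money.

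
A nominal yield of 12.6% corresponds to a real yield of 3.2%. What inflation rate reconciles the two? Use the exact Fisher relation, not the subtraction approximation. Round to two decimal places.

From (1+r_nom) = (1+r_real)(1+π), we get 1+π = (1 + 12.6%)/(1 + 3.2%) = 1.126/1.032 ≈ 1.09109.
So π ≈ 9.1085%.

9.11%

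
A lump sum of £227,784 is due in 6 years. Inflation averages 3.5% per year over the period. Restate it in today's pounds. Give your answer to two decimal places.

Price-level factor over 6 years: (1 + 3.5%)^6 ≈ 1.2292553263.
Purchasing power today: £227,784 divided by that factor.

£185,302.43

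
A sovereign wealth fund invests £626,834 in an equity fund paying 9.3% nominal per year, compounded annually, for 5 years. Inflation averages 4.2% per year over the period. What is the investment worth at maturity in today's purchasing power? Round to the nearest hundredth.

Nominal value at maturity: £626,834 × (1 + 9.3%)^5 ≈ £977,807.48.
Price-level factor over 5 years: (1 + 4.2%)^5 ≈ 1.2283965692.
Dividing the nominal maturity value by the price-level factor gives the value in today's money.

£796,003.10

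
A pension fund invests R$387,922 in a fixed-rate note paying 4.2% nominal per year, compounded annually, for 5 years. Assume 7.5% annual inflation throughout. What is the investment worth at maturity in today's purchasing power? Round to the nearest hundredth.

R$331,925.55

Nominal value at maturity: R$387,922 × (1 + 4.2%)^5 ≈ R$476,522.05.
Price-level factor over 5 years: (1 + 7.5%)^5 ≈ 1.4356293262.
Dividing the nominal maturity value by the price-level factor gives the value in today's money.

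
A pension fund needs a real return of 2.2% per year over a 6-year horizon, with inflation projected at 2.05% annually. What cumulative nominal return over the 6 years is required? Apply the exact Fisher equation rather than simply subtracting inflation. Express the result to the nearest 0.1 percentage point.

28.7%

Required annual nominal rate: (1+2.2%)(1+2.05%) − 1 = 4.2951%.
Cumulative over 6 years: (1 + 0.042951)^6 − 1 ≈ 0.28701.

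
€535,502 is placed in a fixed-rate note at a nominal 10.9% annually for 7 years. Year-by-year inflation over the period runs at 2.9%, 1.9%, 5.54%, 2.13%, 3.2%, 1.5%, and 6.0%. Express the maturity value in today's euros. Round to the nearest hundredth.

Nominal value at maturity: €535,502 × (1 + 10.9%)^7 ≈ €1,104,795.56.
Price-level factor over 7 years: 1.029 × 1.019 × 1.0554 × 1.0213 × 1.032 × 1.015 × 1.060 ≈ 1.2549071256.
Dividing the nominal maturity value by the price-level factor gives the value in today's money.

€880,380.34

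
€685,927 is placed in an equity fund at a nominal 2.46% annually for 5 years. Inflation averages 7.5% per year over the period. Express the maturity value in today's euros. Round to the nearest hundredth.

Nominal value at maturity: €685,927 × (1 + 2.46%)^5 ≈ €774,550.35.
Price-level factor over 5 years: (1 + 7.5%)^5 ≈ 1.4356293262.
Dividing the nominal maturity value by the price-level factor gives the value in today's money.

€539,519.73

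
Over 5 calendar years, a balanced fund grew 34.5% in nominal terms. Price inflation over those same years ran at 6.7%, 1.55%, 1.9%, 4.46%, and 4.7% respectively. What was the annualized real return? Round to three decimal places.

2.179%

Cumulative inflation factor: 1.067 × 1.0155 × 1.019 × 1.0446 × 1.047 ≈ 1.20758.
Nominal growth factor: 1.34500. Real growth factor = 1.34500 / 1.20758 ≈ 1.11380.
Annualized: 1.11380^(1/5) − 1 ≈ 0.02179.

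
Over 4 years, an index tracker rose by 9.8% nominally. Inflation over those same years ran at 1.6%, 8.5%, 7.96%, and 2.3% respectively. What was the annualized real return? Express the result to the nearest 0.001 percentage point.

-2.549%

Cumulative inflation factor: 1.016 × 1.085 × 1.0796 × 1.023 ≈ 1.21748.
Nominal growth factor: 1.09800. Real growth factor = 1.09800 / 1.21748 ≈ 0.90186.
Annualized: 0.90186^(1/4) − 1 ≈ -0.02549.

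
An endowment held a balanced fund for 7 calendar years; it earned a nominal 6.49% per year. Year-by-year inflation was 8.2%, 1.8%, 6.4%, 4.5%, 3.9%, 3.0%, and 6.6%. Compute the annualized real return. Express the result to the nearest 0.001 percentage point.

1.522%

Cumulative inflation factor: 1.082 × 1.018 × 1.064 × 1.045 × 1.039 × 1.030 × 1.066 ≈ 1.39715.
Nominal growth factor: 1.55297. Real growth factor = 1.55297 / 1.39715 ≈ 1.11152.
Annualized: 1.11152^(1/7) − 1 ≈ 0.01522.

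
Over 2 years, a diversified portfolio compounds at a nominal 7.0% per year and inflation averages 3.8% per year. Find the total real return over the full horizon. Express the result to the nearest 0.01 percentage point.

6.26%

The annual real rate is (1+7.0%)/(1+3.8%) − 1 = 3.0829%.
Compounded over 2 years: (1 + 0.030829)^2 − 1 ≈ 0.06261.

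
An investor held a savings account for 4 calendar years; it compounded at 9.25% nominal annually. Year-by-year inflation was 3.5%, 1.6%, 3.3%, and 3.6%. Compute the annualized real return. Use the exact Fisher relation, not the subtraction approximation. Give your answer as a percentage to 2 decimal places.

6.07%

Cumulative inflation factor: 1.035 × 1.016 × 1.033 × 1.036 ≈ 1.12537.
Nominal growth factor: 1.42458. Real growth factor = 1.42458 / 1.12537 ≈ 1.26588.
Annualized: 1.26588^(1/4) − 1 ≈ 0.06071.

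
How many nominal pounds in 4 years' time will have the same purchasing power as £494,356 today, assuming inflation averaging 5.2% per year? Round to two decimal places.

£605,484.14

Cumulative price-level factor: (1+5.2%)^4 ≈ 1.2247937436.
The nominal amount required is £494,356 scaled up by that factor.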